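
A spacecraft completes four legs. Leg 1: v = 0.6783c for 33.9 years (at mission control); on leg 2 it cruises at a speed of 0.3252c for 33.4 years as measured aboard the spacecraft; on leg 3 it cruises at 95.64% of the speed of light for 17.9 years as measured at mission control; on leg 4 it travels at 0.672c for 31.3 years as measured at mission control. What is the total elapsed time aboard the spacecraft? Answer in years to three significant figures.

τ = 86.7 years

Leg 1: γ = 1/√(1 − 0.6783²) = 1/√0.5399 = 1.361; τ_1 = 33.9/1.361 = 24.91 years.
Leg 2: 33.4 years is already measured aboard the spacecraft.
Leg 3: β = 0.9564; γ = 1/√(1 − 0.9564²) = 1/√0.08530 = 3.424; τ_3 = 17.9/3.424 = 5.228 years.
Leg 4: γ = 1/√(1 − 0.672²) = 1/√0.5484 = 1.350; τ_4 = 31.3/1.350 = 23.18 years.
Total: 24.91 + 33.40 + 5.228 + 23.18 years.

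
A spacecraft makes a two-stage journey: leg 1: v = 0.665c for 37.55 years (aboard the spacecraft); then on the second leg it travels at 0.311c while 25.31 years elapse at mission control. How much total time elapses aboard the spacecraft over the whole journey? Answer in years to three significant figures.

Leg 1: 37.55 years is already measured aboard the spacecraft.
Leg 2: γ = 1/√(1 − 0.311²) = 1/√0.9033 = 1.052; τ_2 = 25.31/1.052 = 24.05 years.
Total: 37.55 + 24.05 years.

τ = 61.6 years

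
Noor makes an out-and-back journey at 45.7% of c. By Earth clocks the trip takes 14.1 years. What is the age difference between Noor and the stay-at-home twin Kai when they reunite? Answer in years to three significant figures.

β = 0.457; γ = 1/√(1 − 0.457²) = 1/√0.7912 = 1.124
Noor's elapsed proper time: τ = 14.1/1.124 = 12.54 years.
Age gap = Δt − τ = 14.1 − 12.54 years.

Δt − τ = 1.56 years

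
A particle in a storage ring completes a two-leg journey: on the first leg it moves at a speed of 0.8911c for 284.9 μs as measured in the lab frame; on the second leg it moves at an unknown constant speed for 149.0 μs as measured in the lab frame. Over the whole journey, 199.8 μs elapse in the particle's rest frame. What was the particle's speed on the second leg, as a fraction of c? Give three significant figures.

β = 0.881

Leg 1: γ = 1/√(1 − 0.8911²) = 1/√0.2059 = 2.204; τ_1 = 284.9/2.204 = 129.3 μs.
Leg 2: speed unknown; τ_2 = 149.0/γ_2.
Total proper time: 129.3 + τ_2 = 199.8, so τ_2 = 199.8 − 129.3 = 70.51 μs.
γ_2 = 149.0/70.51 = 2.113; β = √(1 − 1/γ²) = √0.7761.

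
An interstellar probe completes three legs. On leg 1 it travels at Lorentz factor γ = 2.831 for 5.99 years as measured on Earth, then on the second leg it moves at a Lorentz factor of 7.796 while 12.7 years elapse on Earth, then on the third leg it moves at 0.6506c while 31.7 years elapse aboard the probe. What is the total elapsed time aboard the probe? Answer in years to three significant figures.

Leg 1: γ = 2.831; τ_1 = 5.99/2.831 = 2.116 years.
Leg 2: γ = 7.796; τ_2 = 12.7/7.796 = 1.629 years.
Leg 3: 31.7 years is already measured aboard the probe.
Total: 2.116 + 1.629 + 31.70 years.

τ = 35.4 years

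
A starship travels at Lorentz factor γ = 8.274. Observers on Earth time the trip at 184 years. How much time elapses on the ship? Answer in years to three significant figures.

τ = 22.2 years

γ = 8.274
The interval measured on Earth is the dilated one; the clock on the ship measures the proper time τ = Δt/γ = 184/8.274 years.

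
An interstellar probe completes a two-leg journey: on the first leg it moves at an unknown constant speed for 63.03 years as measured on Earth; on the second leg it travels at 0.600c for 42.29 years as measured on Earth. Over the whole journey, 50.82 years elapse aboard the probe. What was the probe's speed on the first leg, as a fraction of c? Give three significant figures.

Leg 1: speed unknown; τ_1 = 63.03/γ_1.
Leg 2: γ = 1/√(1 − 0.600²) = 5/4 = 1.250; τ_2 = 42.29/1.250 = 33.83 years.
Total proper time: τ_1 + 33.83 = 50.82, so τ_1 = 50.82 − 33.83 = 16.99 years.
γ_1 = 63.03/16.99 = 3.710; β = √(1 − 1/γ²) = √0.9274.

β = 0.963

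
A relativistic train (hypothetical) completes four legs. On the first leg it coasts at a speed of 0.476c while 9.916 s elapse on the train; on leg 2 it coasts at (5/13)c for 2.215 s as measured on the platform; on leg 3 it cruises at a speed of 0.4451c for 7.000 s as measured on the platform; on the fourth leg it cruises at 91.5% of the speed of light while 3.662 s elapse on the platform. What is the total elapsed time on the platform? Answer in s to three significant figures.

Δt = 24.2 s

Leg 1: γ = 1/√(1 − 0.476²) = 1/√0.7734 = 1.137; Δt_1 = 1.137 × 9.916 = 11.28 s.
Leg 2: 2.215 s is already measured on the platform.
Leg 3: 7.000 s is already measured on the platform.
Leg 4: 3.662 s is already measured on the platform.
Total: 11.28 + 2.215 + 7.000 + 3.662 s.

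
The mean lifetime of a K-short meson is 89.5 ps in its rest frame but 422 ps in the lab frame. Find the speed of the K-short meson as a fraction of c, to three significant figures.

γ = Δt/τ₀ = 422/89.5 = 4.715
β = √(1 − 1/γ²) = √(1 − 0.04498) = √0.9550

β = 0.977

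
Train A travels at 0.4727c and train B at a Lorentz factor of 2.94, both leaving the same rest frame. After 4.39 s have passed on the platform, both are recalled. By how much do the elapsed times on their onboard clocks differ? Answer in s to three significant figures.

A: γ = 1/√(1 − 0.4727²) = 1/√0.7766 = 1.135; τ_A = 4.39/1.135 = 3.869 s.
B: γ = 2.94; τ_B = 4.39/2.940 = 1.493 s.

|τ_A − τ_B| = 2.38 s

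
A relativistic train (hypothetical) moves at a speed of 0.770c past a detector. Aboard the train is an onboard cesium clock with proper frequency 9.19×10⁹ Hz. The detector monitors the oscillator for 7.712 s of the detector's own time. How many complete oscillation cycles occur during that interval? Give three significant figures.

γ = 1/√(1 − 0.770²) = 1/√0.4071 = 1.567
During 7.712 s of lab time, the oscillator's proper time advances by τ = Δt/γ = 7.712/1.567 = 4.921 s = 4.921×10⁰ s.
N = f × τ = 9.19×10⁹ × 4.921×10⁰ = 4.522×10¹⁰.

N = 4.52×10¹⁰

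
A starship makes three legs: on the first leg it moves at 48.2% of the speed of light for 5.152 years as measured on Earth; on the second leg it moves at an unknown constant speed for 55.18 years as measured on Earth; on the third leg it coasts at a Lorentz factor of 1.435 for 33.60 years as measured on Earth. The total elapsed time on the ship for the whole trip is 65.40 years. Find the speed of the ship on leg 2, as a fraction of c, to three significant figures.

Leg 1: β = 0.482; γ = 1/√(1 − 0.482²) = 1/√0.7677 = 1.141; τ_1 = 5.152/1.141 = 4.514 years.
Leg 2: speed unknown; τ_2 = 55.18/γ_2.
Leg 3: γ = 1.435; τ_3 = 33.60/1.435 = 23.41 years.
Total proper time: 4.514 + τ_2 + 23.41 = 65.40, so τ_2 = 65.40 − 27.93 = 37.47 years.
γ_2 = 55.18/37.47 = 1.473; β = √(1 − 1/γ²) = √0.5389.

β = 0.734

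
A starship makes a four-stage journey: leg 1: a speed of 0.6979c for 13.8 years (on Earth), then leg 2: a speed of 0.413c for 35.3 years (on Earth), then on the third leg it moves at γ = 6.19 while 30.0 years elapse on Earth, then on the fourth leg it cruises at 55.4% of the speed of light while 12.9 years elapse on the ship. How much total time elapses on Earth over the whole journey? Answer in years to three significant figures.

Δt = 94.6 years

Leg 1: 13.8 years is already measured on Earth.
Leg 2: 35.3 years is already measured on Earth.
Leg 3: 30.0 years is already measured on Earth.
Leg 4: β = 0.554; γ = 1/√(1 − 0.554²) = 1/√0.6931 = 1.201; Δt_4 = 1.201 × 12.9 = 15.50 years.
Total: 13.80 + 35.30 + 30.00 + 15.50 years.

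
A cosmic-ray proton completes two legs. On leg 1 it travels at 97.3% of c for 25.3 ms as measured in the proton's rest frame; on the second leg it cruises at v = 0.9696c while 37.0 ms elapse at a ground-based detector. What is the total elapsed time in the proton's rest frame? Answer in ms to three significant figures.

τ = 34.4 ms

Leg 1: 25.3 ms is already measured in the proton's rest frame.
Leg 2: γ = 1/√(1 − 0.9696²) = 1/√0.05988 = 4.087; τ_2 = 37.0/4.087 = 9.054 ms.
Total: 25.30 + 9.054 ms.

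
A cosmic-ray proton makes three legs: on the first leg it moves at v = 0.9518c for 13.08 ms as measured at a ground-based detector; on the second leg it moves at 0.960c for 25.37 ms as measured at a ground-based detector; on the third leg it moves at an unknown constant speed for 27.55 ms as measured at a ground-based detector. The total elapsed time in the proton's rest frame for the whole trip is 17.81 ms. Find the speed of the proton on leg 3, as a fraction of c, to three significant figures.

β = 0.970

Leg 1: γ = 1/√(1 − 0.9518²) = 1/√0.09408 = 3.260; τ_1 = 13.08/3.260 = 4.012 ms.
Leg 2: γ = 1/√(1 − 0.960²) = 25/7 ≈ 3.571; τ_2 = 25.37/3.571 = 7.104 ms.
Leg 3: speed unknown; τ_3 = 27.55/γ_3.
Total proper time: 4.012 + 7.104 + τ_3 = 17.81, so τ_3 = 17.81 − 11.12 = 6.695 ms.
γ_3 = 27.55/6.695 = 4.115; β = √(1 − 1/γ²) = √0.9410.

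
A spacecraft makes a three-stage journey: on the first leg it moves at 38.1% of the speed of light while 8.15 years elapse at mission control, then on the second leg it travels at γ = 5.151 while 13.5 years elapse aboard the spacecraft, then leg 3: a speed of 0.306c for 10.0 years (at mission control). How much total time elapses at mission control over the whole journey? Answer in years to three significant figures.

Δt = 87.7 years

Leg 1: 8.15 years is already measured at mission control.
Leg 2: γ = 5.151; Δt_2 = 5.151 × 13.5 = 69.54 years.
Leg 3: 10.0 years is already measured at mission control.
Total: 8.150 + 69.54 + 10.00 years.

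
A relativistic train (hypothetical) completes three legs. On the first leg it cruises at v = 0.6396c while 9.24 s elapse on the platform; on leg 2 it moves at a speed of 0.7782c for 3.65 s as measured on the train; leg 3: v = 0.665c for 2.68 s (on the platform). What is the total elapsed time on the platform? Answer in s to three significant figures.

Δt = 17.7 s

Leg 1: 9.24 s is already measured on the platform.
Leg 2: γ = 1/√(1 − 0.7782²) = 1/√0.3944 = 1.592; Δt_2 = 1.592 × 3.65 = 5.812 s.
Leg 3: 2.68 s is already measured on the platform.
Total: 9.240 + 5.812 + 2.680 s.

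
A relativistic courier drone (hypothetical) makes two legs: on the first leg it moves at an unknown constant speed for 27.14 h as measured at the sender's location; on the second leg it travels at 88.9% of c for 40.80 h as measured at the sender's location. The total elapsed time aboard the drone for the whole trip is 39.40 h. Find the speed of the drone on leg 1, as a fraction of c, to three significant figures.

β = 0.646

Leg 1: speed unknown; τ_1 = 27.14/γ_1.
Leg 2: β = 0.889; γ = 1/√(1 − 0.889²) = 1/√0.2097 = 2.184; τ_2 = 40.80/2.184 = 18.68 h.
Total proper time: τ_1 + 18.68 = 39.40, so τ_1 = 39.40 − 18.68 = 20.72 h.
γ_1 = 27.14/20.72 = 1.310; β = √(1 − 1/γ²) = √0.4173.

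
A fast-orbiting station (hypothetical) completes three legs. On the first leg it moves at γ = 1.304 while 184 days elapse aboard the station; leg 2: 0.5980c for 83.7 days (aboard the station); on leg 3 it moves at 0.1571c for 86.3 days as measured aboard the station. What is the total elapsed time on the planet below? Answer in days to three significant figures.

Leg 1: γ = 1.304; Δt_1 = 1.304 × 184 = 239.9 days.
Leg 2: γ = 1/√(1 − 0.5980²) = 1/√0.6424 = 1.248; Δt_2 = 1.248 × 83.7 = 104.4 days.
Leg 3: γ = 1/√(1 − 0.1571²) = 1/√0.9753 = 1.013; Δt_3 = 1.013 × 86.3 = 87.39 days.
Total: 239.9 + 104.4 + 87.39 days.

Δt = 432 days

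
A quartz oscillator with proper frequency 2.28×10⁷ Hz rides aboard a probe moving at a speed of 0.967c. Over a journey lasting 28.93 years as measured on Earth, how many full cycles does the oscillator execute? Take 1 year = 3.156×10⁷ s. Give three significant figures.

γ = 1/√(1 − 0.967²) = 1/√0.06491 = 3.925
The oscillator's own cycle count is N = f × τ where τ is the proper time aboard the probe. τ = Δt/γ = 28.93/3.925 = 7.371 years = 2.326×10⁸ s.
N = 2.28×10⁷ × 2.326×10⁸ = 5.304×10¹⁵.

N = 5.30×10¹⁵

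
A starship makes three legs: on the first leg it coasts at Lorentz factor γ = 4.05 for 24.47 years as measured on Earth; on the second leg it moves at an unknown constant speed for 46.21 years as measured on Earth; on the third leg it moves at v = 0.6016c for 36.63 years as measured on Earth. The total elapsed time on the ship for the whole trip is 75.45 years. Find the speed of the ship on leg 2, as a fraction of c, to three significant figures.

Leg 1: γ = 4.05; τ_1 = 24.47/4.050 = 6.042 years.
Leg 2: speed unknown; τ_2 = 46.21/γ_2.
Leg 3: γ = 1/√(1 − 0.6016²) = 1/√0.6381 = 1.252; τ_3 = 36.63/1.252 = 29.26 years.
Total proper time: 6.042 + τ_2 + 29.26 = 75.45, so τ_2 = 75.45 − 35.30 = 40.15 years.
γ_2 = 46.21/40.15 = 1.151; β = √(1 − 1/γ²) = √0.2452.

β = 0.495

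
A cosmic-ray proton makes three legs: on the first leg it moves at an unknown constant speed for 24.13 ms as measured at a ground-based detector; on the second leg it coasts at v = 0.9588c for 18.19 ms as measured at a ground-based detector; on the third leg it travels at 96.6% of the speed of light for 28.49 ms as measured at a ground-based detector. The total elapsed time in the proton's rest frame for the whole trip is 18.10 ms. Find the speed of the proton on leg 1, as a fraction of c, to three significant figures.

Leg 1: speed unknown; τ_1 = 24.13/γ_1.
Leg 2: γ = 1/√(1 − 0.9588²) = 1/√0.08070 = 3.520; τ_2 = 18.19/3.520 = 5.167 ms.
Leg 3: β = 0.966; γ = 1/√(1 − 0.966²) = 1/√0.06684 = 3.868; τ_3 = 28.49/3.868 = 7.366 ms.
Total proper time: τ_1 + 5.167 + 7.366 = 18.10, so τ_1 = 18.10 − 12.53 = 5.567 ms.
γ_1 = 24.13/5.567 = 4.335; β = √(1 − 1/γ²) = √0.9468.

β = 0.973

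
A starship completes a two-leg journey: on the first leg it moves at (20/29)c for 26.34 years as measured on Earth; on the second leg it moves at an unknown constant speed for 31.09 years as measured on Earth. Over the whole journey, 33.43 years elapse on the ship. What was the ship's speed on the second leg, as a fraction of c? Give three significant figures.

Leg 1: γ = 1/√(1 − (20/29)²) = 29/21 ≈ 1.381; τ_1 = 26.34/1.381 = 19.07 years.
Leg 2: speed unknown; τ_2 = 31.09/γ_2.
Total proper time: 19.07 + τ_2 = 33.43, so τ_2 = 33.43 − 19.07 = 14.36 years.
γ_2 = 31.09/14.36 = 2.166; β = √(1 − 1/γ²) = √0.7868.

β = 0.887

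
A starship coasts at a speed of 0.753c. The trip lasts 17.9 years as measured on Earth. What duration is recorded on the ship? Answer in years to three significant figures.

τ = 11.8 years

γ = 1/√(1 − 0.753²) = 1/√0.4330 = 1.520
The interval measured on Earth is the dilated one; the clock on the ship measures the proper time τ = Δt/γ = 17.9/1.520 years.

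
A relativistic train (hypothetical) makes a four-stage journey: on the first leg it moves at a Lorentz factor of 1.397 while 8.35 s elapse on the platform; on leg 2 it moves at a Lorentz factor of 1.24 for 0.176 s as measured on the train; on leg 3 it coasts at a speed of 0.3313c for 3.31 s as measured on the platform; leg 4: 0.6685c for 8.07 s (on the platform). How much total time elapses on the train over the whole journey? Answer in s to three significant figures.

Leg 1: γ = 1.397; τ_1 = 8.35/1.397 = 5.977 s.
Leg 2: 0.176 s is already measured on the train.
Leg 3: γ = 1/√(1 − 0.3313²) = 1/√0.8902 = 1.060; τ_3 = 3.31/1.060 = 3.123 s.
Leg 4: γ = 1/√(1 − 0.6685²) = 1/√0.5531 = 1.345; τ_4 = 8.07/1.345 = 6.002 s.
Total: 5.977 + 0.1760 + 3.123 + 6.002 s.

τ = 15.3 s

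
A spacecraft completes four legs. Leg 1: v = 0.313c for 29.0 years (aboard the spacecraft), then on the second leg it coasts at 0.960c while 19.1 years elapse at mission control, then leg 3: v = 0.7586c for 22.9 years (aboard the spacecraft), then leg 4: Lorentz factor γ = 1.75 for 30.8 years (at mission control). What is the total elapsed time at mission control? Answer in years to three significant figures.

Leg 1: γ = 1/√(1 − 0.313²) = 1/√0.9020 = 1.053; Δt_1 = 1.053 × 29.0 = 30.53 years.
Leg 2: 19.1 years is already measured at mission control.
Leg 3: γ = 1/√(1 − 0.7586²) = 1/√0.4245 = 1.535; Δt_3 = 1.535 × 22.9 = 35.15 years.
Leg 4: 30.8 years is already measured at mission control.
Total: 30.53 + 19.10 + 35.15 + 30.80 years.

Δt = 116 years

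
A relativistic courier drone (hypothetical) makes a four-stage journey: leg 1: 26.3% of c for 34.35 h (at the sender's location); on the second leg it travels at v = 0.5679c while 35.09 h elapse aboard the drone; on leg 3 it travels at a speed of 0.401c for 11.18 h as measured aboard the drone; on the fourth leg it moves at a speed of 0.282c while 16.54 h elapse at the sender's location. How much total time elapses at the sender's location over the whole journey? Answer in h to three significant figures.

Leg 1: 34.35 h is already measured at the sender's location.
Leg 2: γ = 1/√(1 − 0.5679²) = 1/√0.6775 = 1.215; Δt_2 = 1.215 × 35.09 = 42.63 h.
Leg 3: γ = 1/√(1 − 0.401²) = 1/√0.8392 = 1.092; Δt_3 = 1.092 × 11.18 = 12.20 h.
Leg 4: 16.54 h is already measured at the sender's location.
Total: 34.35 + 42.63 + 12.20 + 16.54 h.

Δt = 106 h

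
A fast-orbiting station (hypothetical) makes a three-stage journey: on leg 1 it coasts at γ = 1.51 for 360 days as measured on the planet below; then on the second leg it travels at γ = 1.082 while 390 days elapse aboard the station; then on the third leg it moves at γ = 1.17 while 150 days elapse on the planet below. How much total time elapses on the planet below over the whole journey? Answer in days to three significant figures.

Δt = 932 days

Leg 1: 360 days is already measured on the planet below.
Leg 2: γ = 1.082; Δt_2 = 1.082 × 390 = 422.0 days.
Leg 3: 150 days is already measured on the planet below.
Total: 360.0 + 422.0 + 150.0 days.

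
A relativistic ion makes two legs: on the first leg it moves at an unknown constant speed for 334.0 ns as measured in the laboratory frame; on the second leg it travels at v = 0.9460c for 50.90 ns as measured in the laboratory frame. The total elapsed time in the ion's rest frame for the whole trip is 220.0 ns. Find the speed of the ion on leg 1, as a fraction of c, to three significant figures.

β = 0.793

Leg 1: speed unknown; τ_1 = 334.0/γ_1.
Leg 2: γ = 1/√(1 − 0.9460²) = 1/√0.1051 = 3.085; τ_2 = 50.90/3.085 = 16.50 ns.
Total proper time: τ_1 + 16.50 = 220.0, so τ_1 = 220.0 − 16.50 = 203.5 ns.
γ_1 = 334.0/203.5 = 1.641; β = √(1 − 1/γ²) = √0.6288.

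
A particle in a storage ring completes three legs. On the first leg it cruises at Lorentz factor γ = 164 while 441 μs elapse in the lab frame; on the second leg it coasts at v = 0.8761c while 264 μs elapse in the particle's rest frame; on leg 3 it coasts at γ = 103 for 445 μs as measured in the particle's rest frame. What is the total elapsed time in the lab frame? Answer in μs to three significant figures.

Leg 1: 441 μs is already measured in the lab frame.
Leg 2: γ = 1/√(1 − 0.8761²) = 1/√0.2324 = 2.074; Δt_2 = 2.074 × 264 = 547.6 μs.
Leg 3: γ = 103; Δt_3 = 103.0 × 445 = 4.584×10⁴ μs.
Total: 441.0 + 547.6 + 4.584×10⁴ μs.

Δt = 4.68×10⁴ μs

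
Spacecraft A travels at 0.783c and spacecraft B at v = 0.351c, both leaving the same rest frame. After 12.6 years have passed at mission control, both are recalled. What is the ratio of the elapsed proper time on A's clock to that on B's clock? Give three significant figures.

A: γ = 1/√(1 − 0.783²) = 1/√0.3869 = 1.608. B: γ = 1/√(1 − 0.351²) = 1/√0.8768 = 1.068.
τ_A/τ_B = γ_B/γ_A = 1.068/1.608 = 0.6643, so τ_A/τ_B = 0.6643.

τ_A/τ_B = 0.664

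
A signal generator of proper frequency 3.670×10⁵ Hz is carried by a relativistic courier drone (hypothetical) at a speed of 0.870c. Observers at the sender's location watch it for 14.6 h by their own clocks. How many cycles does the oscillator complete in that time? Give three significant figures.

γ = 1/√(1 − 0.870²) = 1/√0.2431 = 2.028
During 14.6 h of lab time, the oscillator's proper time advances by τ = Δt/γ = 14.6/2.028 = 7.199 h = 2.591×10⁴ s.
N = f × τ = 3.670×10⁵ × 2.591×10⁴ = 9.511×10⁹.

N = 9.51×10⁹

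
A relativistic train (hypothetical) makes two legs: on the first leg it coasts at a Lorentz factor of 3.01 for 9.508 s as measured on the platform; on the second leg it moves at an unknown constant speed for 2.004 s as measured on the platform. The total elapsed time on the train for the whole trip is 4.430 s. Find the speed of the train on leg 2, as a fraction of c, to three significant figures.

Leg 1: γ = 3.01; τ_1 = 9.508/3.010 = 3.159 s.
Leg 2: speed unknown; τ_2 = 2.004/γ_2.
Total proper time: 3.159 + τ_2 = 4.430, so τ_2 = 4.430 − 3.159 = 1.271 s.
γ_2 = 2.004/1.271 = 1.576; β = √(1 − 1/γ²) = √0.5976.

β = 0.773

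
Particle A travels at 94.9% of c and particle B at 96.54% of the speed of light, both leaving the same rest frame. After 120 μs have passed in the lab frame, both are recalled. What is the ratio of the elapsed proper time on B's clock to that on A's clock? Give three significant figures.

τ_B/τ_A = 0.827

A: β = 0.949; γ = 1/√(1 − 0.949²) = 1/√0.09940 = 3.172. B: β = 0.9654; γ = 1/√(1 − 0.9654²) = 1/√0.06800 = 3.835.
τ_A/τ_B = γ_B/γ_A = 3.835/3.172 = 1.209, so τ_B/τ_A = 0.8271.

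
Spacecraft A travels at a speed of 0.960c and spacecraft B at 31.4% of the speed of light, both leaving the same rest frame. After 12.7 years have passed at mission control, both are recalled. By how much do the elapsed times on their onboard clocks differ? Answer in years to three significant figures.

A: γ = 1/√(1 − 0.960²) = 1/√0.07840 = 3.571; τ_A = 12.7/3.571 = 3.556 years.
B: β = 0.314; γ = 1/√(1 − 0.314²) = 1/√0.9014 = 1.053; τ_B = 12.7/1.053 = 12.06 years.

|τ_A − τ_B| = 8.50 years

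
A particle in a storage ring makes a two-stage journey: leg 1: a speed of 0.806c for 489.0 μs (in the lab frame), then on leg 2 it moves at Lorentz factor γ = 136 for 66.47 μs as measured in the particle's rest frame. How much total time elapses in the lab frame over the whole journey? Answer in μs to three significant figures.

Leg 1: 489.0 μs is already measured in the lab frame.
Leg 2: γ = 136; Δt_2 = 136.0 × 66.47 = 9040 μs.
Total: 489.0 + 9040 μs.

Δt = 9530 μs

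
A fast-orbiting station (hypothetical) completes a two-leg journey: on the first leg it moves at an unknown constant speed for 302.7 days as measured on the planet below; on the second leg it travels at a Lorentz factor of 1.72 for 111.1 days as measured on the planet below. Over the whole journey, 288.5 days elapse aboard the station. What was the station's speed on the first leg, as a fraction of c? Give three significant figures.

β = 0.673

Leg 1: speed unknown; τ_1 = 302.7/γ_1.
Leg 2: γ = 1.72; τ_2 = 111.1/1.720 = 64.59 days.
Total proper time: τ_1 + 64.59 = 288.5, so τ_1 = 288.5 − 64.59 = 223.9 days.
γ_1 = 302.7/223.9 = 1.352; β = √(1 − 1/γ²) = √0.4528.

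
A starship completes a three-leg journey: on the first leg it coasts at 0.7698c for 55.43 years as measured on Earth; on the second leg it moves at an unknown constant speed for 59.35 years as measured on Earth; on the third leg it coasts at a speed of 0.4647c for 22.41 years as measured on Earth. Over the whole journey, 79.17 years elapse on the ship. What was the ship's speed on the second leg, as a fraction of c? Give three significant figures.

Leg 1: γ = 1/√(1 − 0.7698²) = 1/√0.4074 = 1.567; τ_1 = 55.43/1.567 = 35.38 years.
Leg 2: speed unknown; τ_2 = 59.35/γ_2.
Leg 3: γ = 1/√(1 − 0.4647²) = 1/√0.7841 = 1.129; τ_3 = 22.41/1.129 = 19.84 years.
Total proper time: 35.38 + τ_2 + 19.84 = 79.17, so τ_2 = 79.17 − 55.22 = 23.95 years.
γ_2 = 59.35/23.95 = 2.478; β = √(1 − 1/γ²) = √0.8372.

β = 0.915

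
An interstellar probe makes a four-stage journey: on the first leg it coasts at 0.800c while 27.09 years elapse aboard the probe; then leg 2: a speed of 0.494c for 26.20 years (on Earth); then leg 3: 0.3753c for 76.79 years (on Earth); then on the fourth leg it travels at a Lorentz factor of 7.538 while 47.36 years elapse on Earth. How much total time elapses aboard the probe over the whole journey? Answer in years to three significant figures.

Leg 1: 27.09 years is already measured aboard the probe.
Leg 2: γ = 1/√(1 − 0.494²) = 1/√0.7560 = 1.150; τ_2 = 26.20/1.150 = 22.78 years.
Leg 3: γ = 1/√(1 − 0.3753²) = 1/√0.8591 = 1.079; τ_3 = 76.79/1.079 = 71.18 years.
Leg 4: γ = 7.538; τ_4 = 47.36/7.538 = 6.283 years.
Total: 27.09 + 22.78 + 71.18 + 6.283 years.

τ = 127 years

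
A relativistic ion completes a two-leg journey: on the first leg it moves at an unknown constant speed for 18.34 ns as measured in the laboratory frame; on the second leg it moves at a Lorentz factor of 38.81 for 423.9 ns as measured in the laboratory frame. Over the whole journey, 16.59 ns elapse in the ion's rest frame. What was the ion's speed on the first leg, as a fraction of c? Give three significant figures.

β = 0.951

Leg 1: speed unknown; τ_1 = 18.34/γ_1.
Leg 2: γ = 38.81; τ_2 = 423.9/38.81 = 10.92 ns.
Total proper time: τ_1 + 10.92 = 16.59, so τ_1 = 16.59 − 10.92 = 5.668 ns.
γ_1 = 18.34/5.668 = 3.236; β = √(1 − 1/γ²) = √0.9045.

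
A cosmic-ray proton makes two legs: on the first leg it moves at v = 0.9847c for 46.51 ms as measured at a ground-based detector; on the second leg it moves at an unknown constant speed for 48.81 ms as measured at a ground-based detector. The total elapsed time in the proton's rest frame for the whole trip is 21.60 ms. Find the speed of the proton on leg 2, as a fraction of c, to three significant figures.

Leg 1: γ = 1/√(1 − 0.9847²) = 1/√0.03037 = 5.739; τ_1 = 46.51/5.739 = 8.105 ms.
Leg 2: speed unknown; τ_2 = 48.81/γ_2.
Total proper time: 8.105 + τ_2 = 21.60, so τ_2 = 21.60 − 8.105 = 13.50 ms.
γ_2 = 48.81/13.50 = 3.617; β = √(1 − 1/γ²) = √0.9236.

β = 0.961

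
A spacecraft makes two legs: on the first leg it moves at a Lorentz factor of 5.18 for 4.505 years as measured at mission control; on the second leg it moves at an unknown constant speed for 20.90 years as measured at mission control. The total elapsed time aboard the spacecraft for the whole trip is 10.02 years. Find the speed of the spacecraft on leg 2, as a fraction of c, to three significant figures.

β = 0.899

Leg 1: γ = 5.18; τ_1 = 4.505/5.180 = 0.8697 years.
Leg 2: speed unknown; τ_2 = 20.90/γ_2.
Total proper time: 0.8697 + τ_2 = 10.02, so τ_2 = 10.02 − 0.8697 = 9.150 years.
γ_2 = 20.90/9.150 = 2.284; β = √(1 − 1/γ²) = √0.8083.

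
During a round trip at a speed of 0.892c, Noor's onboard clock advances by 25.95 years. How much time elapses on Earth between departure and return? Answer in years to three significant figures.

Δt = 57.4 years

γ = 1/√(1 − 0.892²) = 1/√0.2043 = 2.212
Earth-frame duration is the dilated interval: Δt = γτ = 2.212 × 25.95 years.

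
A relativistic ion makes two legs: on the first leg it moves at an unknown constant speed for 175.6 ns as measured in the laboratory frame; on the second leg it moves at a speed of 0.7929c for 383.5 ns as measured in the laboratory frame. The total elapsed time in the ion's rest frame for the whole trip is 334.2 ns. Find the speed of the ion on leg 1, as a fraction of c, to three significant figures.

β = 0.820

Leg 1: speed unknown; τ_1 = 175.6/γ_1.
Leg 2: γ = 1/√(1 − 0.7929²) = 1/√0.3713 = 1.641; τ_2 = 383.5/1.641 = 233.7 ns.
Total proper time: τ_1 + 233.7 = 334.2, so τ_1 = 334.2 − 233.7 = 100.5 ns.
γ_1 = 175.6/100.5 = 1.747; β = √(1 − 1/γ²) = √0.6724.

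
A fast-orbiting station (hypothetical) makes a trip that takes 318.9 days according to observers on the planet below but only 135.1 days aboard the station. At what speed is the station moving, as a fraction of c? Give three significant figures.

v = 0.906c

The proper time is measured aboard the station (both events occur at the station's location); Δt is measured on the planet below. γ = Δt/τ = 318.9/135.1 = 2.360.
β = √(1 − 1/γ²) = √(1 − 0.1795) = √0.8205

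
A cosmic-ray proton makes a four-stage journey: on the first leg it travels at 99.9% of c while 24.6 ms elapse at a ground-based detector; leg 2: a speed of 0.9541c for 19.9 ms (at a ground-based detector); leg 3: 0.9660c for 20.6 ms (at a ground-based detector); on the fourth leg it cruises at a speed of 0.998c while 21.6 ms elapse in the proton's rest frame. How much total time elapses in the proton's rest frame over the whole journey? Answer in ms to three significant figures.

Leg 1: β = 0.999; γ = 1/√(1 − 0.999²) = 1/√0.001999 = 22.37; τ_1 = 24.6/22.37 = 1.100 ms.
Leg 2: γ = 1/√(1 − 0.9541²) = 1/√0.08969 = 3.339; τ_2 = 19.9/3.339 = 5.960 ms.
Leg 3: γ = 1/√(1 − 0.9660²) = 1/√0.06684 = 3.868; τ_3 = 20.6/3.868 = 5.326 ms.
Leg 4: 21.6 ms is already measured in the proton's rest frame.
Total: 1.100 + 5.960 + 5.326 + 21.60 ms.

τ = 34.0 ms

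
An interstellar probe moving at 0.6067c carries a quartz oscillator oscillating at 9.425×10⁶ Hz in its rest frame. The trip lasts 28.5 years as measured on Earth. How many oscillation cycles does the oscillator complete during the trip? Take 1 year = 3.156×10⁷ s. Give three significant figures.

N = 6.74×10¹⁵

γ = 1/√(1 − 0.6067²) = 1/√0.6319 = 1.258
The oscillator's own cycle count is N = f × τ where τ is the proper time aboard the probe. τ = Δt/γ = 28.5/1.258 = 22.66 years = 7.150×10⁸ s.
N = 9.425×10⁶ × 7.150×10⁸ = 6.739×10¹⁵.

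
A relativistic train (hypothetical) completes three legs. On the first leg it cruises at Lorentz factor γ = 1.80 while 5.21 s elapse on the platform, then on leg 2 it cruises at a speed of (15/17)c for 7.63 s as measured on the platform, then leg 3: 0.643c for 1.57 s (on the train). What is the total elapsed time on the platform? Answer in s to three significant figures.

Δt = 14.9 s

Leg 1: 5.21 s is already measured on the platform.
Leg 2: 7.63 s is already measured on the platform.
Leg 3: γ = 1/√(1 − 0.643²) = 1/√0.5866 = 1.306; Δt_3 = 1.306 × 1.57 = 2.050 s.
Total: 5.210 + 7.630 + 2.050 s.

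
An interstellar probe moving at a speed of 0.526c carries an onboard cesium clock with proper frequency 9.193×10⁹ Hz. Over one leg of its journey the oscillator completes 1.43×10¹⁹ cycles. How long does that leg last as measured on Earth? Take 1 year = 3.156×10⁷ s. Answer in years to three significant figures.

γ = 1/√(1 − 0.526²) = 1/√0.7233 = 1.176
Proper time for N cycles: τ = N/f = 1.43×10¹⁹/(9.193×10⁹) = 1.556×10⁹ s = 49.29 years.
Lab-frame duration Δt = γτ = 1.176 × 49.29 = 57.95 years.

Δt = 58.0 years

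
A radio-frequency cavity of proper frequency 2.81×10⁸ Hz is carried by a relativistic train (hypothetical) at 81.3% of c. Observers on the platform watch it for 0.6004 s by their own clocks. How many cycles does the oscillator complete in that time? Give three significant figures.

N = 9.82×10⁷

β = 0.813; γ = 1/√(1 − 0.813²) = 1/√0.3390 = 1.717
During 0.6004 s of lab time, the oscillator's proper time advances by τ = Δt/γ = 0.6004/1.717 = 0.3496 s = 3.496×10⁻¹ s.
N = f × τ = 2.81×10⁸ × 3.496×10⁻¹ = 9.824×10⁷.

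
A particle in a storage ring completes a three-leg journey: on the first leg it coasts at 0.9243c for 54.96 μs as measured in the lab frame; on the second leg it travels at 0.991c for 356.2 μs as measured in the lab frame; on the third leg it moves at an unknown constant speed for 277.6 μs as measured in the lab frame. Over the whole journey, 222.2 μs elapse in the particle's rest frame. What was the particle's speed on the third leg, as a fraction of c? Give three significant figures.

β = 0.833

Leg 1: γ = 1/√(1 − 0.9243²) = 1/√0.1457 = 2.620; τ_1 = 54.96/2.620 = 20.98 μs.
Leg 2: γ = 1/√(1 − 0.991²) = 1/√0.01792 = 7.470; τ_2 = 356.2/7.470 = 47.68 μs.
Leg 3: speed unknown; τ_3 = 277.6/γ_3.
Total proper time: 20.98 + 47.68 + τ_3 = 222.2, so τ_3 = 222.2 − 68.66 = 153.5 μs.
γ_3 = 277.6/153.5 = 1.808; β = √(1 − 1/γ²) = √0.6941.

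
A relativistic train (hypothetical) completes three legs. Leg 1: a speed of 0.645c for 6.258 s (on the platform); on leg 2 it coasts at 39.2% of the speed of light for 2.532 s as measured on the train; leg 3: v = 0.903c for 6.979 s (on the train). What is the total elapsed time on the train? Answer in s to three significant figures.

τ = 14.3 s

Leg 1: γ = 1/√(1 − 0.645²) = 1/√0.5840 = 1.309; τ_1 = 6.258/1.309 = 4.782 s.
Leg 2: 2.532 s is already measured on the train.
Leg 3: 6.979 s is already measured on the train.
Total: 4.782 + 2.532 + 6.979 s.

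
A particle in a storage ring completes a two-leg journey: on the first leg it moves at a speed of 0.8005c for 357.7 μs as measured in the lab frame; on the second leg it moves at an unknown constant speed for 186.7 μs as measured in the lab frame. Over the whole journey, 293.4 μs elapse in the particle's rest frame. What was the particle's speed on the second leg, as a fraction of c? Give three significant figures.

Leg 1: γ = 1/√(1 − 0.8005²) = 1/√0.3592 = 1.669; τ_1 = 357.7/1.669 = 214.4 μs.
Leg 2: speed unknown; τ_2 = 186.7/γ_2.
Total proper time: 214.4 + τ_2 = 293.4, so τ_2 = 293.4 − 214.4 = 79.02 μs.
γ_2 = 186.7/79.02 = 2.363; β = √(1 − 1/γ²) = √0.8209.

β = 0.906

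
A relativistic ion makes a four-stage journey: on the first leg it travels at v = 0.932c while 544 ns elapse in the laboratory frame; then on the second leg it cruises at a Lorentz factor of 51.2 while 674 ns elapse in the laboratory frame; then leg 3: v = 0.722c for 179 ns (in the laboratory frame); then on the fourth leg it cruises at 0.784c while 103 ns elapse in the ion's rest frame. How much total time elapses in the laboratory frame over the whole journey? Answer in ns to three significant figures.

Leg 1: 544 ns is already measured in the laboratory frame.
Leg 2: 674 ns is already measured in the laboratory frame.
Leg 3: 179 ns is already measured in the laboratory frame.
Leg 4: γ = 1/√(1 − 0.784²) = 1/√0.3853 = 1.611; Δt_4 = 1.611 × 103 = 165.9 ns.
Total: 544.0 + 674.0 + 179.0 + 165.9 ns.

Δt = 1560 ns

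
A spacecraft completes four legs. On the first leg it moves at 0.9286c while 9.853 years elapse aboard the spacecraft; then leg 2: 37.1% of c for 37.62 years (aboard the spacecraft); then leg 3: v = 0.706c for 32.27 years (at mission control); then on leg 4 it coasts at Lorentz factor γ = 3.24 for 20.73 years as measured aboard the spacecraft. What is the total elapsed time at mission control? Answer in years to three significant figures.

Δt = 166 years

Leg 1: γ = 1/√(1 − 0.9286²) = 1/√0.1377 = 2.695; Δt_1 = 2.695 × 9.853 = 26.55 years.
Leg 2: β = 0.371; γ = 1/√(1 − 0.371²) = 1/√0.8624 = 1.077; Δt_2 = 1.077 × 37.62 = 40.51 years.
Leg 3: 32.27 years is already measured at mission control.
Leg 4: γ = 3.24; Δt_4 = 3.240 × 20.73 = 67.17 years.
Total: 26.55 + 40.51 + 32.27 + 67.17 years.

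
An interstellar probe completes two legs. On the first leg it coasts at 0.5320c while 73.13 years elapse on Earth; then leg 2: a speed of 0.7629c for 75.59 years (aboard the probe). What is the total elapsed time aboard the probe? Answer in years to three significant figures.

τ = 138 years

Leg 1: γ = 1/√(1 − 0.5320²) = 1/√0.7170 = 1.181; τ_1 = 73.13/1.181 = 61.92 years.
Leg 2: 75.59 years is already measured aboard the probe.
Total: 61.92 + 75.59 years.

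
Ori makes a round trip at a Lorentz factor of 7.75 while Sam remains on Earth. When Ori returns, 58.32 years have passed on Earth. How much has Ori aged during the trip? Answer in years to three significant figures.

τ = 7.53 years

γ = 7.75
Ori's clock measures proper time along the trip: τ = Δt/γ = 58.32/7.750 years.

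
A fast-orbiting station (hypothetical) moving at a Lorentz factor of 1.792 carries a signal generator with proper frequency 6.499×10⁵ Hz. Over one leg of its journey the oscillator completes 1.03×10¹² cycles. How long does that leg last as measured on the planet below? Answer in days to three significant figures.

γ = 1.792
Proper time for N cycles: τ = N/f = 1.03×10¹²/(6.499×10⁵) = 1.585×10⁶ s = 18.34 days.
Lab-frame duration Δt = γτ = 1.792 × 18.34 = 32.87 days.

Δt = 32.9 days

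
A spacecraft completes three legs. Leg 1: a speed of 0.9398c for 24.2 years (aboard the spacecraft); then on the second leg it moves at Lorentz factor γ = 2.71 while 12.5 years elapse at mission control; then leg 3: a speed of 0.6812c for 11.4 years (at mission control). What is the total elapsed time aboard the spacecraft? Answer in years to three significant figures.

Leg 1: 24.2 years is already measured aboard the spacecraft.
Leg 2: γ = 2.71; τ_2 = 12.5/2.710 = 4.613 years.
Leg 3: γ = 1/√(1 − 0.6812²) = 1/√0.5360 = 1.366; τ_3 = 11.4/1.366 = 8.346 years.
Total: 24.20 + 4.613 + 8.346 years.

τ = 37.2 years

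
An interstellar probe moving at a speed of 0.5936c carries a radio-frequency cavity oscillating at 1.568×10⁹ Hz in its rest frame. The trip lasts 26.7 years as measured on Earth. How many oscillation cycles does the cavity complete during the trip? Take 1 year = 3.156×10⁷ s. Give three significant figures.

γ = 1/√(1 − 0.5936²) = 1/√0.6476 = 1.243
The oscillator's own cycle count is N = f × τ where τ is the proper time aboard the probe. τ = Δt/γ = 26.7/1.243 = 21.49 years = 6.781×10⁸ s.
N = 1.568×10⁹ × 6.781×10⁸ = 1.063×10¹⁸.

N = 1.06×10¹⁸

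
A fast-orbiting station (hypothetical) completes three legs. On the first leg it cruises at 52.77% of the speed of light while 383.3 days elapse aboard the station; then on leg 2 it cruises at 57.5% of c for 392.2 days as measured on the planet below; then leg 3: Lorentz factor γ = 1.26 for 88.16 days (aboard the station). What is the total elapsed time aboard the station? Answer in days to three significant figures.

Leg 1: 383.3 days is already measured aboard the station.
Leg 2: β = 0.575; γ = 1/√(1 − 0.575²) = 1/√0.6694 = 1.222; τ_2 = 392.2/1.222 = 320.9 days.
Leg 3: 88.16 days is already measured aboard the station.
Total: 383.3 + 320.9 + 88.16 days.

τ = 792 days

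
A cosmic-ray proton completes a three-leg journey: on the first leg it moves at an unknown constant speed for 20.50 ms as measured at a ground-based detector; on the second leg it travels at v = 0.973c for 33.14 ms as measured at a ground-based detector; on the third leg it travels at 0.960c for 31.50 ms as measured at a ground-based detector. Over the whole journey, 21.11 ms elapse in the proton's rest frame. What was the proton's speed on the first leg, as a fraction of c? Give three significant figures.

Leg 1: speed unknown; τ_1 = 20.50/γ_1.
Leg 2: γ = 1/√(1 − 0.973²) = 1/√0.05327 = 4.333; τ_2 = 33.14/4.333 = 7.649 ms.
Leg 3: γ = 1/√(1 − 0.960²) = 25/7 ≈ 3.571; τ_3 = 31.50/3.571 = 8.820 ms.
Total proper time: τ_1 + 7.649 + 8.820 = 21.11, so τ_1 = 21.11 − 16.47 = 4.641 ms.
γ_1 = 20.50/4.641 = 4.417; β = √(1 − 1/γ²) = √0.9487.

β = 0.974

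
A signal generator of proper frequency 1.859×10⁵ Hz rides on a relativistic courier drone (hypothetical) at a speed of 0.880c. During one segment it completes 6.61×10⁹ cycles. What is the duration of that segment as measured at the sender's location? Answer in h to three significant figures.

Δt = 20.8 h

γ = 1/√(1 − 0.880²) = 1/√0.2256 = 2.105
Proper time for N cycles: τ = N/f = 6.61×10⁹/(1.859×10⁵) = 3.556×10⁴ s = 9.877 h.
Lab-frame duration Δt = γτ = 2.105 × 9.877 = 20.79 h.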